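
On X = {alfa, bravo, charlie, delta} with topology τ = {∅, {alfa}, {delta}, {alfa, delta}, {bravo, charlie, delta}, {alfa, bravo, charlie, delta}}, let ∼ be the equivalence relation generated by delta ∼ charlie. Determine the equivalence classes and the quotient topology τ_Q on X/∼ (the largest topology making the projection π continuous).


X/∼ = {[alfa], [bravo], [charlie=delta]}; |τ_Q| = 4.

Equivalence classes: [alfa], [bravo], [charlie=delta].
Quotient map π: X → X/∼ sends alfa ↦ [alfa], bravo ↦ [bravo], charlie ↦ [charlie=delta], delta ↦ [charlie=delta].
For each subset V ⊆ X/∼, compute π^{-1}(V) ⊆ X and check whether π^{-1}(V) ∈ τ. V is open in τ_Q iff π^{-1}(V) ∈ τ.
  V = {}: π^{-1}(V) = ∅ ∈ τ ✓.
  V = {[alfa]}: π^{-1}(V) = {alfa} ∈ τ ✓.
  V = {[bravo]}: π^{-1}(V) = {bravo} ∉ τ ✗.
  V = {[alfa], [bravo]}: π^{-1}(V) = {alfa, bravo} ∉ τ ✗.
  V = {[charlie=delta]}: π^{-1}(V) = {charlie, delta} ∉ τ ✗.
  V = {[alfa], [charlie=delta]}: π^{-1}(V) = {alfa, charlie, delta} ∉ τ ✗.
  V = {[bravo], [charlie=delta]}: π^{-1}(V) = {bravo, charlie, delta} ∈ τ ✓.
  V = {[alfa], [bravo], [charlie=delta]}: π^{-1}(V) = {alfa, bravo, charlie, delta} ∈ τ ✓.
Open sets in the quotient: τ_Q = {{}, {[alfa]}, {[bravo], [charlie=delta]}, {[alfa], [bravo], [charlie=delta]}} (4 elements).


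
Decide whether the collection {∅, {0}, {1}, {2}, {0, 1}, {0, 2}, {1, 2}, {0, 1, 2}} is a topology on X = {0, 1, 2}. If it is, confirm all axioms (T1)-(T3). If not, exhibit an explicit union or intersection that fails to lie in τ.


τ IS a topology on X.

Axiom (T1): ∅ ∈ τ? Yes; X ∈ τ? Yes.
Axiom (T2/T3): check pairwise unions and intersections of members of τ.
All pairwise intersections and unions checked — each lies in τ. Therefore τ satisfies (T1), (T2), (T3): it IS a topology on X.


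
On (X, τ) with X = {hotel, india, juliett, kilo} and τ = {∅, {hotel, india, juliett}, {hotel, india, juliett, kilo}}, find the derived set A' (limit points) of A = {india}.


A' = {hotel, juliett, kilo}

For each x ∈ X, list the open sets U ∈ τ with x ∈ U, then check whether U ∩ (A ∖ {x}) ≠ ∅ for every such U.
  x = hotel: opens ∋ x are {hotel, india, juliett}, {hotel, india, juliett, kilo}; each meets A ∖ {hotel}, so x IS a limit point.
  x = india: open {hotel, india, juliett} ∋ x has {hotel, india, juliett} ∩ (A ∖ {india}) = ∅, so x is NOT a limit point.
  x = juliett: opens ∋ x are {hotel, india, juliett}, {hotel, india, juliett, kilo}; each meets A ∖ {juliett}, so x IS a limit point.
  x = kilo: opens ∋ x are {hotel, india, juliett, kilo}; each meets A ∖ {kilo}, so x IS a limit point.
Collecting: A' = {hotel, juliett, kilo}.


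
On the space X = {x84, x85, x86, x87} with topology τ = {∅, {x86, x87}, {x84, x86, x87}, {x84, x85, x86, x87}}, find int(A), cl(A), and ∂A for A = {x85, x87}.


int(A) = ∅, cl(A) = {x84, x85, x86, x87}, ∂A = {x84, x85, x86, x87}.

Closed sets in (X, τ) are complements of opens:
  closed(X, τ) = {∅, {x85}, {x84, x85}, {x84, x85, x86, x87}}.
int(A) = ⋃ {U ∈ τ : U ⊆ A}. Opens contained in A: ∅.
Taking the union of these: int(A) = ∅.
cl(A) = ⋂ {C closed : A ⊆ C}. Closed sets containing A: {x84, x85, x86, x87}.
Intersecting these: cl(A) = {x84, x85, x86, x87}.
∂A = cl(A) ∖ int(A) = {x84, x85, x86, x87} ∖ ∅ = {x84, x85, x86, x87}.


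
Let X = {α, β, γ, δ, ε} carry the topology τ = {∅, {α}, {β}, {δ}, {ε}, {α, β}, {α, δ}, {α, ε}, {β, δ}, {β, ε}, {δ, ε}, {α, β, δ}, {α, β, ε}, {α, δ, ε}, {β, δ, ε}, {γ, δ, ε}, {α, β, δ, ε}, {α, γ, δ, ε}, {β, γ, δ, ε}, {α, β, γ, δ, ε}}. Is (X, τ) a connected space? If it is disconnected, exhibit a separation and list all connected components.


(X, τ) is disconnected; components = [{α}, {β}, {γ, δ, ε}].

Find clopen sets (U ∈ τ with X ∖ U ∈ τ):
  U = ∅, X ∖ U = {α, β, γ, δ, ε} — both open, so U is clopen.
  U = {α}, X ∖ U = {β, γ, δ, ε} — both open, so U is clopen.
  U = {β}, X ∖ U = {α, γ, δ, ε} — both open, so U is clopen.
  U = {α, β}, X ∖ U = {γ, δ, ε} — both open, so U is clopen.
  U = {γ, δ, ε}, X ∖ U = {α, β} — both open, so U is clopen.
  U = {α, γ, δ, ε}, X ∖ U = {β} — both open, so U is clopen.
  U = {β, γ, δ, ε}, X ∖ U = {α} — both open, so U is clopen.
  U = {α, β, γ, δ, ε}, X ∖ U = ∅ — both open, so U is clopen.
Nontrivial clopen(s) exist: e.g. {γ, δ, ε}. So (X, τ) is disconnected.
Compute connected components by grouping points that agree on all clopens:
  component: {α}
  component: {β}
  component: {γ, δ, ε}


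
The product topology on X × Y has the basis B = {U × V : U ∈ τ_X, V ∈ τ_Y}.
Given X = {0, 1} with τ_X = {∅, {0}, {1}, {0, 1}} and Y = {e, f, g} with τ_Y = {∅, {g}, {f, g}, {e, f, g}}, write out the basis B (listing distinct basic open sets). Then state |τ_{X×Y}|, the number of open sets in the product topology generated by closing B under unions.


Basis B = {∅ × ∅, {0} × {g}, {1} × {g}, {0} × {f, g}, {0, 1} × {g}, {1} × {f, g}, {0} × {e, f, g}, {1} × {e, f, g}, {0, 1} × {f, g}, {0, 1} × {e, f, g}}; |τ_{X×Y}| = 16.

Enumerate products U × V with U ∈ τ_X, V ∈ τ_Y (deduplicated):
  ∅ × ∅ = {} (∅)
  {0} × {g} = {(0,g)}
  {1} × {g} = {(1,g)}
  {0} × {f, g} = {(0,f), (0,g)}
  {0, 1} × {g} = {(0,g), (1,g)}
  {1} × {f, g} = {(1,f), (1,g)}
  {0} × {e, f, g} = {(0,e), (0,f), (0,g)}
  {1} × {e, f, g} = {(1,e), (1,f), (1,g)}
  {0, 1} × {f, g} = {(0,f), (0,g), (1,f), (1,g)}
  {0, 1} × {e, f, g} = {(0,e), (0,f), (0,g), (1,e), (1,f), (1,g)}
These 10 distinct sets form the basis B.
Close under arbitrary unions to get τ_{X×Y}; counting gives |τ_{X×Y}| = 16.


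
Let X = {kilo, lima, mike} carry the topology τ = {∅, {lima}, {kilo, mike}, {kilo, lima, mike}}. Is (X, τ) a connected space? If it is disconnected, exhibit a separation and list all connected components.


(X, τ) is disconnected; components = [{lima}, {kilo, mike}].

Find clopen sets (U ∈ τ with X ∖ U ∈ τ):
  U = ∅, X ∖ U = {kilo, lima, mike} — both open, so U is clopen.
  U = {lima}, X ∖ U = {kilo, mike} — both open, so U is clopen.
  U = {kilo, mike}, X ∖ U = {lima} — both open, so U is clopen.
  U = {kilo, lima, mike}, X ∖ U = ∅ — both open, so U is clopen.
Nontrivial clopen(s) exist: e.g. {lima}. So (X, τ) is disconnected.
Compute connected components by grouping points that agree on all clopens:
  component: {lima}
  component: {kilo, mike}


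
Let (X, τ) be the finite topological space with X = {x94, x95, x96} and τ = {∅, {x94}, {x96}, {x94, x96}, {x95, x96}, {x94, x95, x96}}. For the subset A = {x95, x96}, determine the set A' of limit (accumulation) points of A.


A' = {x95}

For each x ∈ X, list the open sets U ∈ τ with x ∈ U, then check whether U ∩ (A ∖ {x}) ≠ ∅ for every such U.
  x = x94: open {x94} ∋ x has {x94} ∩ (A ∖ {x94}) = ∅, so x is NOT a limit point.
  x = x95: opens ∋ x are {x95, x96}, {x94, x95, x96}; each meets A ∖ {x95}, so x IS a limit point.
  x = x96: open {x96} ∋ x has {x96} ∩ (A ∖ {x96}) = ∅, so x is NOT a limit point.
Collecting: A' = {x95}.


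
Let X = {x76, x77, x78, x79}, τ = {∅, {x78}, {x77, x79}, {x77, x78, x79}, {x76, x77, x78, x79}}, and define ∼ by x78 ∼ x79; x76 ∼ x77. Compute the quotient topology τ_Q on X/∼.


X/∼ = {[x76=x77], [x78=x79]}; |τ_Q| = 2.

Equivalence classes: [x76=x77], [x78=x79].
Quotient map π: X → X/∼ sends x76 ↦ [x76=x77], x77 ↦ [x76=x77], x78 ↦ [x78=x79], x79 ↦ [x78=x79].
For each subset V ⊆ X/∼, compute π^{-1}(V) ⊆ X and check whether π^{-1}(V) ∈ τ. V is open in τ_Q iff π^{-1}(V) ∈ τ.
  V = {}: π^{-1}(V) = ∅ ∈ τ ✓.
  V = {[x76=x77]}: π^{-1}(V) = {x76, x77} ∉ τ ✗.
  V = {[x78=x79]}: π^{-1}(V) = {x78, x79} ∉ τ ✗.
  V = {[x76=x77], [x78=x79]}: π^{-1}(V) = {x76, x77, x78, x79} ∈ τ ✓.
Open sets in the quotient: τ_Q = {{}, {[x76=x77], [x78=x79]}} (2 elements).


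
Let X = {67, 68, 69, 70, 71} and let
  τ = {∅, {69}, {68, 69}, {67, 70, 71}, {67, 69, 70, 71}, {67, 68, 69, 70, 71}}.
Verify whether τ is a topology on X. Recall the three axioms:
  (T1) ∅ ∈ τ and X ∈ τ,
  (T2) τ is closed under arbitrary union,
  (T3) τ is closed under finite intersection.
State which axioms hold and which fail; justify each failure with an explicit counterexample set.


τ IS a topology on X.

Axiom (T1): ∅ ∈ τ? Yes; X ∈ τ? Yes.
Axiom (T2/T3): check pairwise unions and intersections of members of τ.
All pairwise intersections and unions checked — each lies in τ. Therefore τ satisfies (T1), (T2), (T3): it IS a topology on X.


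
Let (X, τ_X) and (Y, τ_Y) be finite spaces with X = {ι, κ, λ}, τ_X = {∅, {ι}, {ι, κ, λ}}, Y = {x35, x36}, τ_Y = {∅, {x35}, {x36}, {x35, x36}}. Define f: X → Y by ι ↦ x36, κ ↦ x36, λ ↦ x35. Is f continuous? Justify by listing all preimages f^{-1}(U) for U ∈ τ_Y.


f is NOT continuous.

Compute f^{-1}(U) for each U ∈ τ_Y:
  U = ∅: f^{-1}(U) = ∅ ∈ τ_X ✓.
  U = {x35}: f^{-1}(U) = {λ} ∉ τ_X ✗.
  U = {x36}: f^{-1}(U) = {ι, κ} ∉ τ_X ✗.
  U = {x35, x36}: f^{-1}(U) = {ι, κ, λ} ∈ τ_X ✓.
Found U = {x35} with f^{-1}(U) = {λ} not in τ_X. Therefore f is NOT continuous.


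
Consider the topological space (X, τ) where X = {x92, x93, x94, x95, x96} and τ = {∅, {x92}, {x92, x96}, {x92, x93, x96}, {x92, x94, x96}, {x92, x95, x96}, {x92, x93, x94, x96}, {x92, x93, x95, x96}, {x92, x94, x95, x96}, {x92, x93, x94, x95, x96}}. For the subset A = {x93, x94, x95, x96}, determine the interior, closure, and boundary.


int(A) = ∅, cl(A) = {x93, x94, x95, x96}, ∂A = {x93, x94, x95, x96}.

Closed sets in (X, τ) are complements of opens:
  closed(X, τ) = {∅, {x93}, {x94}, {x95}, {x93, x94}, {x93, x95}, {x94, x95}, {x93, x94, x95}, {x93, x94, x95, x96}, {x92, x93, x94, x95, x96}}.
int(A) = ⋃ {U ∈ τ : U ⊆ A}. Opens contained in A: ∅.
Taking the union of these: int(A) = ∅.
cl(A) = ⋂ {C closed : A ⊆ C}. Closed sets containing A: {x93, x94, x95, x96}, {x92, x93, x94, x95, x96}.
Intersecting these: cl(A) = {x93, x94, x95, x96}.
∂A = cl(A) ∖ int(A) = {x93, x94, x95, x96} ∖ ∅ = {x93, x94, x95, x96}.


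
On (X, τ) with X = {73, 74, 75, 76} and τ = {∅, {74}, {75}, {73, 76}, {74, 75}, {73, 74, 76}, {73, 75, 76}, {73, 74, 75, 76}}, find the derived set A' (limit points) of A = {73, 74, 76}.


A' = {73, 76}

For each x ∈ X, list the open sets U ∈ τ with x ∈ U, then check whether U ∩ (A ∖ {x}) ≠ ∅ for every such U.
  x = 73: opens ∋ x are {73, 76}, {73, 74, 76}, {73, 75, 76}, {73, 74, 75, 76}; each meets A ∖ {73}, so x IS a limit point.
  x = 74: open {74} ∋ x has {74} ∩ (A ∖ {74}) = ∅, so x is NOT a limit point.
  x = 75: open {75} ∋ x has {75} ∩ (A ∖ {75}) = ∅, so x is NOT a limit point.
  x = 76: opens ∋ x are {73, 76}, {73, 74, 76}, {73, 75, 76}, {73, 74, 75, 76}; each meets A ∖ {76}, so x IS a limit point.
Collecting: A' = {73, 76}.


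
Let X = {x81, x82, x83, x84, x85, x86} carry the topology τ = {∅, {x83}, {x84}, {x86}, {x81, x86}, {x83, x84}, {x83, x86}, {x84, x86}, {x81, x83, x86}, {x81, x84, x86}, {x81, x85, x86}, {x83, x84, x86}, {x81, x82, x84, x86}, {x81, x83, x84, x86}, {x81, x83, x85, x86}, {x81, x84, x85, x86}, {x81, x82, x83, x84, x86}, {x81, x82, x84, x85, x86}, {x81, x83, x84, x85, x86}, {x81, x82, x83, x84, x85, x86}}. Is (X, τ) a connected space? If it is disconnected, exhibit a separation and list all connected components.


(X, τ) is disconnected; components = [{x83}, {x81, x82, x84, x85, x86}].

Find clopen sets (U ∈ τ with X ∖ U ∈ τ):
  U = ∅, X ∖ U = {x81, x82, x83, x84, x85, x86} — both open, so U is clopen.
  U = {x83}, X ∖ U = {x81, x82, x84, x85, x86} — both open, so U is clopen.
  U = {x81, x82, x84, x85, x86}, X ∖ U = {x83} — both open, so U is clopen.
  U = {x81, x82, x83, x84, x85, x86}, X ∖ U = ∅ — both open, so U is clopen.
Nontrivial clopen(s) exist: e.g. {x83}. So (X, τ) is disconnected.
Compute connected components by grouping points that agree on all clopens:
  component: {x83}
  component: {x81, x82, x84, x85, x86}


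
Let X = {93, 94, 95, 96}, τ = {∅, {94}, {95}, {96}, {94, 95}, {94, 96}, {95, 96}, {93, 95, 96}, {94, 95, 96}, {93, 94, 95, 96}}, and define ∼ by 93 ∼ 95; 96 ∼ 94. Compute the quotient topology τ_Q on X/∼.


X/∼ = {[93=95], [94=96]}; |τ_Q| = 3.

Equivalence classes: [93=95], [94=96].
Quotient map π: X → X/∼ sends 93 ↦ [93=95], 94 ↦ [94=96], 95 ↦ [93=95], 96 ↦ [94=96].
For each subset V ⊆ X/∼, compute π^{-1}(V) ⊆ X and check whether π^{-1}(V) ∈ τ. V is open in τ_Q iff π^{-1}(V) ∈ τ.
  V = {}: π^{-1}(V) = ∅ ∈ τ ✓.
  V = {[93=95]}: π^{-1}(V) = {93, 95} ∉ τ ✗.
  V = {[94=96]}: π^{-1}(V) = {94, 96} ∈ τ ✓.
  V = {[93=95], [94=96]}: π^{-1}(V) = {93, 94, 95, 96} ∈ τ ✓.
Open sets in the quotient: τ_Q = {{}, {[94=96]}, {[93=95], [94=96]}} (3 elements).


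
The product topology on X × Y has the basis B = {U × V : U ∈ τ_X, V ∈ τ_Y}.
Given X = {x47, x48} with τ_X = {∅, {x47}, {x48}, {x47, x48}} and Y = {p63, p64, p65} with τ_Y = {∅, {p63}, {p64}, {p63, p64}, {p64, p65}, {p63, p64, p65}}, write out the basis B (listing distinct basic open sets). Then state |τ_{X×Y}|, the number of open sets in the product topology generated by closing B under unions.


Basis B = {∅ × ∅, {x47} × {p63}, {x47} × {p64}, {x48} × {p63}, {x48} × {p64}, {x47} × {p63, p64}, {x47, x48} × {p63}, {x47} × {p64, p65}, {x47, x48} × {p64}, {x48} × {p63, p64}, {x48} × {p64, p65}, {x47} × {p63, p64, p65}, {x48} × {p63, p64, p65}, {x47, x48} × {p63, p64}, {x47, x48} × {p64, p65}, {x47, x48} × {p63, p64, p65}}; |τ_{X×Y}| = 36.

Enumerate products U × V with U ∈ τ_X, V ∈ τ_Y (deduplicated):
  ∅ × ∅ = {} (∅)
  {x47} × {p63} = {(x47,p63)}
  {x47} × {p64} = {(x47,p64)}
  {x48} × {p63} = {(x48,p63)}
  {x48} × {p64} = {(x48,p64)}
  {x47} × {p63, p64} = {(x47,p63), (x47,p64)}
  {x47, x48} × {p63} = {(x47,p63), (x48,p63)}
  {x47} × {p64, p65} = {(x47,p64), (x47,p65)}
  {x47, x48} × {p64} = {(x47,p64), (x48,p64)}
  {x48} × {p63, p64} = {(x48,p63), (x48,p64)}
  {x48} × {p64, p65} = {(x48,p64), (x48,p65)}
  {x47} × {p63, p64, p65} = {(x47,p63), (x47,p64), (x47,p65)}
  {x48} × {p63, p64, p65} = {(x48,p63), (x48,p64), (x48,p65)}
  {x47, x48} × {p63, p64} = {(x47,p63), (x47,p64), (x48,p63), (x48,p64)}
  {x47, x48} × {p64, p65} = {(x47,p64), (x47,p65), (x48,p64), (x48,p65)}
  {x47, x48} × {p63, p64, p65} = {(x47,p63), (x47,p64), (x47,p65), (x48,p63), (x48,p64), (x48,p65)}
These 16 distinct sets form the basis B.
Close under arbitrary unions to get τ_{X×Y}; counting gives |τ_{X×Y}| = 36.


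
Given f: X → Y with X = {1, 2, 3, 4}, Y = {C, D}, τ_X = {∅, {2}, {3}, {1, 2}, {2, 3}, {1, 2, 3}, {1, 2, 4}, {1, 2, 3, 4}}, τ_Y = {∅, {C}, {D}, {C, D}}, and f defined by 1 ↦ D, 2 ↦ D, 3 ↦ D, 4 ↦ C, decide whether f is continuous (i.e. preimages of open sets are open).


f is NOT continuous.

Compute f^{-1}(U) for each U ∈ τ_Y:
  U = ∅: f^{-1}(U) = ∅ ∈ τ_X ✓.
  U = {C}: f^{-1}(U) = {4} ∉ τ_X ✗.
  U = {D}: f^{-1}(U) = {1, 2, 3} ∈ τ_X ✓.
  U = {C, D}: f^{-1}(U) = {1, 2, 3, 4} ∈ τ_X ✓.
Found U = {C} with f^{-1}(U) = {4} not in τ_X. Therefore f is NOT continuous.


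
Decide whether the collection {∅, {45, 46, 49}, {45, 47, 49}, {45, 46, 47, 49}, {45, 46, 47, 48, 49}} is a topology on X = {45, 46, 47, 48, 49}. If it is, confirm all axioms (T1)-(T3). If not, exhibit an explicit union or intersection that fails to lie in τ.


τ is NOT a topology on X.

Axiom (T1): ∅ ∈ τ? Yes; X ∈ τ? Yes.
Axiom (T2/T3): check pairwise unions and intersections of members of τ.
Counterexample for (T3): {45, 46, 49} ∩ {45, 47, 49} = {45, 49} ∉ τ. Therefore τ is NOT a topology.


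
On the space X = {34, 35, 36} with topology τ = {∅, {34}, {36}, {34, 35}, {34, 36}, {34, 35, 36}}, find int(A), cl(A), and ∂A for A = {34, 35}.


int(A) = {34, 35}, cl(A) = {34, 35}, ∂A = ∅.

Closed sets in (X, τ) are complements of opens:
  closed(X, τ) = {∅, {35}, {36}, {34, 35}, {35, 36}, {34, 35, 36}}.
int(A) = ⋃ {U ∈ τ : U ⊆ A}. Opens contained in A: ∅, {34}, {34, 35}.
Taking the union of these: int(A) = {34, 35}.
cl(A) = ⋂ {C closed : A ⊆ C}. Closed sets containing A: {34, 35}, {34, 35, 36}.
Intersecting these: cl(A) = {34, 35}.
∂A = cl(A) ∖ int(A) = {34, 35} ∖ {34, 35} = ∅.


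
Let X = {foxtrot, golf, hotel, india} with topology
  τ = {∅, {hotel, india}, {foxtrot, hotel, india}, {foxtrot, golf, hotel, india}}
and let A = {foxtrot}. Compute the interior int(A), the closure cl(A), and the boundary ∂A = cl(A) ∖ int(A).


int(A) = ∅, cl(A) = {foxtrot, golf}, ∂A = {foxtrot, golf}.

Closed sets in (X, τ) are complements of opens:
  closed(X, τ) = {∅, {golf}, {foxtrot, golf}, {foxtrot, golf, hotel, india}}.
int(A) = ⋃ {U ∈ τ : U ⊆ A}. Opens contained in A: ∅.
Taking the union of these: int(A) = ∅.
cl(A) = ⋂ {C closed : A ⊆ C}. Closed sets containing A: {foxtrot, golf}, {foxtrot, golf, hotel, india}.
Intersecting these: cl(A) = {foxtrot, golf}.
∂A = cl(A) ∖ int(A) = {foxtrot, golf} ∖ ∅ = {foxtrot, golf}.


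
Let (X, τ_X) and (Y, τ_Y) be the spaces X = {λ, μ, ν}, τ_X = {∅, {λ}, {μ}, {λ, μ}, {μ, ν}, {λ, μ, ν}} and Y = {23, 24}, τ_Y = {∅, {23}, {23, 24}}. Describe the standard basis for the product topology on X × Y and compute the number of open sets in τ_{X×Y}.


Basis B = {∅ × ∅, {λ} × {23}, {μ} × {23}, {λ} × {23, 24}, {λ, μ} × {23}, {μ} × {23, 24}, {μ, ν} × {23}, {λ, μ, ν} × {23}, {λ, μ} × {23, 24}, {μ, ν} × {23, 24}, {λ, μ, ν} × {23, 24}}; |τ_{X×Y}| = 18.

Enumerate products U × V with U ∈ τ_X, V ∈ τ_Y (deduplicated):
  ∅ × ∅ = {} (∅)
  {λ} × {23} = {(λ,23)}
  {μ} × {23} = {(μ,23)}
  {λ} × {23, 24} = {(λ,23), (λ,24)}
  {λ, μ} × {23} = {(λ,23), (μ,23)}
  {μ} × {23, 24} = {(μ,23), (μ,24)}
  {μ, ν} × {23} = {(μ,23), (ν,23)}
  {λ, μ, ν} × {23} = {(λ,23), (μ,23), (ν,23)}
  {λ, μ} × {23, 24} = {(λ,23), (λ,24), (μ,23), (μ,24)}
  {μ, ν} × {23, 24} = {(μ,23), (μ,24), (ν,23), (ν,24)}
  {λ, μ, ν} × {23, 24} = {(λ,23), (λ,24), (μ,23), (μ,24), (ν,23), (ν,24)}
These 11 distinct sets form the basis B.
Close under arbitrary unions to get τ_{X×Y}; counting gives |τ_{X×Y}| = 18.


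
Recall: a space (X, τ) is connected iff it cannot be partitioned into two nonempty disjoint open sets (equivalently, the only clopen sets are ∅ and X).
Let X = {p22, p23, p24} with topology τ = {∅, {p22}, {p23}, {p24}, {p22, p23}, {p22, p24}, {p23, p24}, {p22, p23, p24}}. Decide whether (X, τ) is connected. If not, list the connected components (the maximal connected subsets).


(X, τ) is disconnected; components = [{p22}, {p23}, {p24}].

Find clopen sets (U ∈ τ with X ∖ U ∈ τ):
  U = ∅, X ∖ U = {p22, p23, p24} — both open, so U is clopen.
  U = {p22}, X ∖ U = {p23, p24} — both open, so U is clopen.
  U = {p23}, X ∖ U = {p22, p24} — both open, so U is clopen.
  U = {p24}, X ∖ U = {p22, p23} — both open, so U is clopen.
  U = {p22, p23}, X ∖ U = {p24} — both open, so U is clopen.
  U = {p22, p24}, X ∖ U = {p23} — both open, so U is clopen.
  U = {p23, p24}, X ∖ U = {p22} — both open, so U is clopen.
  U = {p22, p23, p24}, X ∖ U = ∅ — both open, so U is clopen.
Nontrivial clopen(s) exist: e.g. {p23}. So (X, τ) is disconnected.
Compute connected components by grouping points that agree on all clopens:
  component: {p22}
  component: {p23}
  component: {p24}


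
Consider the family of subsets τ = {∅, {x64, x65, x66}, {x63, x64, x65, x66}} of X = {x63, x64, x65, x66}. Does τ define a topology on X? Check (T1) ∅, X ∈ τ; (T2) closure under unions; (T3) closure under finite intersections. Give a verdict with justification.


τ IS a topology on X.

Axiom (T1): ∅ ∈ τ? Yes; X ∈ τ? Yes.
Axiom (T2/T3): check pairwise unions and intersections of members of τ.
All pairwise intersections and unions checked — each lies in τ. Therefore τ satisfies (T1), (T2), (T3): it IS a topology on X.


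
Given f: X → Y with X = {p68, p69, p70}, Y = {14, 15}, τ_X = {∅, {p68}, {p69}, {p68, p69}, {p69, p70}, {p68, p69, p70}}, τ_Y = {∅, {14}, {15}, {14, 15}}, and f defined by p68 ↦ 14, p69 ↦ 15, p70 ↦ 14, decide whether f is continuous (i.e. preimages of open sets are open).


f is NOT continuous.

Compute f^{-1}(U) for each U ∈ τ_Y:
  U = ∅: f^{-1}(U) = ∅ ∈ τ_X ✓.
  U = {14}: f^{-1}(U) = {p68, p70} ∉ τ_X ✗.
  U = {15}: f^{-1}(U) = {p69} ∈ τ_X ✓.
  U = {14, 15}: f^{-1}(U) = {p68, p69, p70} ∈ τ_X ✓.
Found U = {14} with f^{-1}(U) = {p68, p70} not in τ_X. Therefore f is NOT continuous.


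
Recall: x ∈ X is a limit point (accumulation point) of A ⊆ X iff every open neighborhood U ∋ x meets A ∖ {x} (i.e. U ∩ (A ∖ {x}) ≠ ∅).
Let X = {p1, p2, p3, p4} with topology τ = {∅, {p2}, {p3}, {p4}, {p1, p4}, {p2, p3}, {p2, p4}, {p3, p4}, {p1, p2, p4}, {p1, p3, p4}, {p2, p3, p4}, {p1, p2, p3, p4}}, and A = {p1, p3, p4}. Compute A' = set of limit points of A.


A' = {p1}

For each x ∈ X, list the open sets U ∈ τ with x ∈ U, then check whether U ∩ (A ∖ {x}) ≠ ∅ for every such U.
  x = p1: opens ∋ x are {p1, p4}, {p1, p2, p4}, {p1, p3, p4}, {p1, p2, p3, p4}; each meets A ∖ {p1}, so x IS a limit point.
  x = p2: open {p2} ∋ x has {p2} ∩ (A ∖ {p2}) = ∅, so x is NOT a limit point.
  x = p3: open {p3} ∋ x has {p3} ∩ (A ∖ {p3}) = ∅, so x is NOT a limit point.
  x = p4: open {p4} ∋ x has {p4} ∩ (A ∖ {p4}) = ∅, so x is NOT a limit point.
Collecting: A' = {p1}.


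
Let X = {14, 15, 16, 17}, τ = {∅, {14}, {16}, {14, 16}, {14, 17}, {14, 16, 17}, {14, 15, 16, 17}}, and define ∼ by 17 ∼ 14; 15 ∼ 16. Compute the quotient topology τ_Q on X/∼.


X/∼ = {[14=17], [15=16]}; |τ_Q| = 3.

Equivalence classes: [14=17], [15=16].
Quotient map π: X → X/∼ sends 14 ↦ [14=17], 15 ↦ [15=16], 16 ↦ [15=16], 17 ↦ [14=17].
For each subset V ⊆ X/∼, compute π^{-1}(V) ⊆ X and check whether π^{-1}(V) ∈ τ. V is open in τ_Q iff π^{-1}(V) ∈ τ.
  V = {}: π^{-1}(V) = ∅ ∈ τ ✓.
  V = {[14=17]}: π^{-1}(V) = {14, 17} ∈ τ ✓.
  V = {[15=16]}: π^{-1}(V) = {15, 16} ∉ τ ✗.
  V = {[14=17], [15=16]}: π^{-1}(V) = {14, 15, 16, 17} ∈ τ ✓.
Open sets in the quotient: τ_Q = {{}, {[14=17]}, {[14=17], [15=16]}} (3 elements).


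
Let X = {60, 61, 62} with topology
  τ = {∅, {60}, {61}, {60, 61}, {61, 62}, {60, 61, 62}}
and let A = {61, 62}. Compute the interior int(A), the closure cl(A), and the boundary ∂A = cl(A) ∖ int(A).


int(A) = {61, 62}, cl(A) = {61, 62}, ∂A = ∅.

Closed sets in (X, τ) are complements of opens:
  closed(X, τ) = {∅, {60}, {62}, {60, 62}, {61, 62}, {60, 61, 62}}.
int(A) = ⋃ {U ∈ τ : U ⊆ A}. Opens contained in A: ∅, {61}, {61, 62}.
Taking the union of these: int(A) = {61, 62}.
cl(A) = ⋂ {C closed : A ⊆ C}. Closed sets containing A: {61, 62}, {60, 61, 62}.
Intersecting these: cl(A) = {61, 62}.
∂A = cl(A) ∖ int(A) = {61, 62} ∖ {61, 62} = ∅.


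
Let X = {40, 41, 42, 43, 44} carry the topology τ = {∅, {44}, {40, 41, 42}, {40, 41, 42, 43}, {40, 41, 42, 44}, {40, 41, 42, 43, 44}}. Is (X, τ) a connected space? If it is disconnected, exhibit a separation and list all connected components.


(X, τ) is disconnected; components = [{44}, {40, 41, 42, 43}].

Find clopen sets (U ∈ τ with X ∖ U ∈ τ):
  U = ∅, X ∖ U = {40, 41, 42, 43, 44} — both open, so U is clopen.
  U = {44}, X ∖ U = {40, 41, 42, 43} — both open, so U is clopen.
  U = {40, 41, 42, 43}, X ∖ U = {44} — both open, so U is clopen.
  U = {40, 41, 42, 43, 44}, X ∖ U = ∅ — both open, so U is clopen.
Nontrivial clopen(s) exist: e.g. {40, 41, 42, 43}. So (X, τ) is disconnected.
Compute connected components by grouping points that agree on all clopens:
  component: {44}
  component: {40, 41, 42, 43}


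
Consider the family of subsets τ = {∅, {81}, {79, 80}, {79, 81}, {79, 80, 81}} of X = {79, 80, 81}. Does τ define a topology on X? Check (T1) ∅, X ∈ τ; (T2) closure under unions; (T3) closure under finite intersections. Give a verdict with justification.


τ is NOT a topology on X.

Axiom (T1): ∅ ∈ τ? Yes; X ∈ τ? Yes.
Axiom (T2/T3): check pairwise unions and intersections of members of τ.
Counterexample for (T3): {79, 80} ∩ {79, 81} = {79} ∉ τ. Therefore τ is NOT a topology.


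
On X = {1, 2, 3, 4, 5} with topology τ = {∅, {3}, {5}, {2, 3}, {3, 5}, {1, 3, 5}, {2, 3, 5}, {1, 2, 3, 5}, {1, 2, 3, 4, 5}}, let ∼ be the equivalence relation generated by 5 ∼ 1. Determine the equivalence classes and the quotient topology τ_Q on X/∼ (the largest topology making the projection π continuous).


X/∼ = {[1=5], [2], [3], [4]}; |τ_Q| = 6.

Equivalence classes: [1=5], [2], [3], [4].
Quotient map π: X → X/∼ sends 1 ↦ [1=5], 2 ↦ [2], 3 ↦ [3], 4 ↦ [4], 5 ↦ [1=5].
For each subset V ⊆ X/∼, compute π^{-1}(V) ⊆ X and check whether π^{-1}(V) ∈ τ. V is open in τ_Q iff π^{-1}(V) ∈ τ.
  V = {}: π^{-1}(V) = ∅ ∈ τ ✓.
  V = {[1=5]}: π^{-1}(V) = {1, 5} ∉ τ ✗.
  V = {[2]}: π^{-1}(V) = {2} ∉ τ ✗.
  V = {[1=5], [2]}: π^{-1}(V) = {1, 2, 5} ∉ τ ✗.
  V = {[3]}: π^{-1}(V) = {3} ∈ τ ✓.
  V = {[1=5], [3]}: π^{-1}(V) = {1, 3, 5} ∈ τ ✓.
  V = {[2], [3]}: π^{-1}(V) = {2, 3} ∈ τ ✓.
  V = {[1=5], [2], [3]}: π^{-1}(V) = {1, 2, 3, 5} ∈ τ ✓.
  V = {[4]}: π^{-1}(V) = {4} ∉ τ ✗.
  V = {[1=5], [4]}: π^{-1}(V) = {1, 4, 5} ∉ τ ✗.
  V = {[2], [4]}: π^{-1}(V) = {2, 4} ∉ τ ✗.
  V = {[1=5], [2], [4]}: π^{-1}(V) = {1, 2, 4, 5} ∉ τ ✗.
  V = {[3], [4]}: π^{-1}(V) = {3, 4} ∉ τ ✗.
  V = {[1=5], [3], [4]}: π^{-1}(V) = {1, 3, 4, 5} ∉ τ ✗.
  V = {[2], [3], [4]}: π^{-1}(V) = {2, 3, 4} ∉ τ ✗.
  V = {[1=5], [2], [3], [4]}: π^{-1}(V) = {1, 2, 3, 4, 5} ∈ τ ✓.
Open sets in the quotient: τ_Q = {{}, {[3]}, {[1=5], [3]}, {[2], [3]}, {[1=5], [2], [3]}, {[1=5], [2], [3], [4]}} (6 elements).


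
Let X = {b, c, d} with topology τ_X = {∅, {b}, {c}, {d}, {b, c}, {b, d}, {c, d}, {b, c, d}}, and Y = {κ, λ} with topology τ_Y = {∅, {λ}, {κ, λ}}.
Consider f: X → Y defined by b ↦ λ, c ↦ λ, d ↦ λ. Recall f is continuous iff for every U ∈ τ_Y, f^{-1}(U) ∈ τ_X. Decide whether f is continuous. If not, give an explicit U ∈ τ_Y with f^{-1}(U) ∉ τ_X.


f IS continuous.

Compute f^{-1}(U) for each U ∈ τ_Y:
  U = ∅: f^{-1}(U) = ∅ ∈ τ_X ✓.
  U = {λ}: f^{-1}(U) = {b, c, d} ∈ τ_X ✓.
  U = {κ, λ}: f^{-1}(U) = {b, c, d} ∈ τ_X ✓.
Every preimage lies in τ_X, so f IS continuous.


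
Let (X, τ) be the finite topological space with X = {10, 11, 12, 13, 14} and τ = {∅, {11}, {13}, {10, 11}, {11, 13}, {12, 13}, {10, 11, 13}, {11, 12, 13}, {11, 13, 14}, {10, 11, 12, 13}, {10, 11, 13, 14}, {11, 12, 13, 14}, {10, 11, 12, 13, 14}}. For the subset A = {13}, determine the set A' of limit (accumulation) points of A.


A' = {12, 14}

For each x ∈ X, list the open sets U ∈ τ with x ∈ U, then check whether U ∩ (A ∖ {x}) ≠ ∅ for every such U.
  x = 10: open {10, 11} ∋ x has {10, 11} ∩ (A ∖ {10}) = ∅, so x is NOT a limit point.
  x = 11: open {11} ∋ x has {11} ∩ (A ∖ {11}) = ∅, so x is NOT a limit point.
  x = 12: opens ∋ x are {12, 13}, {11, 12, 13}, {10, 11, 12, 13}, {11, 12, 13, 14}, {10, 11, 12, 13, 14}; each meets A ∖ {12}, so x IS a limit point.
  x = 13: open {13} ∋ x has {13} ∩ (A ∖ {13}) = ∅, so x is NOT a limit point.
  x = 14: opens ∋ x are {11, 13, 14}, {10, 11, 13, 14}, {11, 12, 13, 14}, {10, 11, 12, 13, 14}; each meets A ∖ {14}, so x IS a limit point.
Collecting: A' = {12, 14}.


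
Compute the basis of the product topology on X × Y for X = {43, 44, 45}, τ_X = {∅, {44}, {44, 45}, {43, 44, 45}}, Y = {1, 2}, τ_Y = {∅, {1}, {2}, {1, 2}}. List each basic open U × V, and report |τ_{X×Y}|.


Basis B = {∅ × ∅, {44} × {1}, {44} × {2}, {44} × {1, 2}, {44, 45} × {1}, {44, 45} × {2}, {43, 44, 45} × {1}, {43, 44, 45} × {2}, {44, 45} × {1, 2}, {43, 44, 45} × {1, 2}}; |τ_{X×Y}| = 16.

Enumerate products U × V with U ∈ τ_X, V ∈ τ_Y (deduplicated):
  ∅ × ∅ = {} (∅)
  {44} × {1} = {(44,1)}
  {44} × {2} = {(44,2)}
  {44} × {1, 2} = {(44,1), (44,2)}
  {44, 45} × {1} = {(44,1), (45,1)}
  {44, 45} × {2} = {(44,2), (45,2)}
  {43, 44, 45} × {1} = {(43,1), (44,1), (45,1)}
  {43, 44, 45} × {2} = {(43,2), (44,2), (45,2)}
  {44, 45} × {1, 2} = {(44,1), (44,2), (45,1), (45,2)}
  {43, 44, 45} × {1, 2} = {(43,1), (43,2), (44,1), (44,2), (45,1), (45,2)}
These 10 distinct sets form the basis B.
Close under arbitrary unions to get τ_{X×Y}; counting gives |τ_{X×Y}| = 16.


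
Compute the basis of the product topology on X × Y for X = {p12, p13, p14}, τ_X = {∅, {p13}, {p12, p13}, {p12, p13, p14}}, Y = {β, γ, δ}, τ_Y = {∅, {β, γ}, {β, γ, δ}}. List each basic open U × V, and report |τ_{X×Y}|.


Basis B = {∅ × ∅, {p13} × {β, γ}, {p13} × {β, γ, δ}, {p12, p13} × {β, γ}, {p12, p13} × {β, γ, δ}, {p12, p13, p14} × {β, γ}, {p12, p13, p14} × {β, γ, δ}}; |τ_{X×Y}| = 10.

Enumerate products U × V with U ∈ τ_X, V ∈ τ_Y (deduplicated):
  ∅ × ∅ = {} (∅)
  {p13} × {β, γ} = {(p13,β), (p13,γ)}
  {p13} × {β, γ, δ} = {(p13,β), (p13,γ), (p13,δ)}
  {p12, p13} × {β, γ} = {(p12,β), (p12,γ), (p13,β), (p13,γ)}
  {p12, p13} × {β, γ, δ} = {(p12,β), (p12,γ), (p12,δ), (p13,β), (p13,γ), (p13,δ)}
  {p12, p13, p14} × {β, γ} = {(p12,β), (p12,γ), (p13,β), (p13,γ), (p14,β), (p14,γ)}
  {p12, p13, p14} × {β, γ, δ} = {(p12,β), (p12,γ), (p12,δ), (p13,β), (p13,γ), (p13,δ), (p14,β), (p14,γ), (p14,δ)}
These 7 distinct sets form the basis B.
Close under arbitrary unions to get τ_{X×Y}; counting gives |τ_{X×Y}| = 10.


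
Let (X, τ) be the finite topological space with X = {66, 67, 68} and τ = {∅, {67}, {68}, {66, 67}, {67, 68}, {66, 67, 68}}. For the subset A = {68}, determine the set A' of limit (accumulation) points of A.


A' = ∅

For each x ∈ X, list the open sets U ∈ τ with x ∈ U, then check whether U ∩ (A ∖ {x}) ≠ ∅ for every such U.
  x = 66: open {66, 67} ∋ x has {66, 67} ∩ (A ∖ {66}) = ∅, so x is NOT a limit point.
  x = 67: open {67} ∋ x has {67} ∩ (A ∖ {67}) = ∅, so x is NOT a limit point.
  x = 68: open {68} ∋ x has {68} ∩ (A ∖ {68}) = ∅, so x is NOT a limit point.
Collecting: A' = ∅.


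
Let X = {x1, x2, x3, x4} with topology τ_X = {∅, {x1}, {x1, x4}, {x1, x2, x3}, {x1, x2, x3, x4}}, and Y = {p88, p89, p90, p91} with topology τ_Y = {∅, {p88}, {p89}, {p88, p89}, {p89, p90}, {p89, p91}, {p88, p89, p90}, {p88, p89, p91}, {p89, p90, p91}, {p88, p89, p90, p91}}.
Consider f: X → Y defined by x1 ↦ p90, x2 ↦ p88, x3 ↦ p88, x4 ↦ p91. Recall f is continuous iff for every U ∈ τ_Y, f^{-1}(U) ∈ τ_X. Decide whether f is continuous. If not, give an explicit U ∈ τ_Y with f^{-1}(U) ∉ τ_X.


f is NOT continuous.

Compute f^{-1}(U) for each U ∈ τ_Y:
  U = ∅: f^{-1}(U) = ∅ ∈ τ_X ✓.
  U = {p88}: f^{-1}(U) = {x2, x3} ∉ τ_X ✗.
  U = {p89}: f^{-1}(U) = ∅ ∈ τ_X ✓.
  U = {p88, p89}: f^{-1}(U) = {x2, x3} ∉ τ_X ✗.
  U = {p89, p90}: f^{-1}(U) = {x1} ∈ τ_X ✓.
  U = {p89, p91}: f^{-1}(U) = {x4} ∉ τ_X ✗.
  U = {p88, p89, p90}: f^{-1}(U) = {x1, x2, x3} ∈ τ_X ✓.
  U = {p88, p89, p91}: f^{-1}(U) = {x2, x3, x4} ∉ τ_X ✗.
  U = {p89, p90, p91}: f^{-1}(U) = {x1, x4} ∈ τ_X ✓.
  U = {p88, p89, p90, p91}: f^{-1}(U) = {x1, x2, x3, x4} ∈ τ_X ✓.
Found U = {p88} with f^{-1}(U) = {x2, x3} not in τ_X. Therefore f is NOT continuous.


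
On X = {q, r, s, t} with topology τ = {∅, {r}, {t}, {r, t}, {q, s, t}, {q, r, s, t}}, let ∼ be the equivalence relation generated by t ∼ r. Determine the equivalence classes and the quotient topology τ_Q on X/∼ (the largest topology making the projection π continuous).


X/∼ = {[q], [r=t], [s]}; |τ_Q| = 3.

Equivalence classes: [q], [r=t], [s].
Quotient map π: X → X/∼ sends q ↦ [q], r ↦ [r=t], s ↦ [s], t ↦ [r=t].
For each subset V ⊆ X/∼, compute π^{-1}(V) ⊆ X and check whether π^{-1}(V) ∈ τ. V is open in τ_Q iff π^{-1}(V) ∈ τ.
  V = {}: π^{-1}(V) = ∅ ∈ τ ✓.
  V = {[q]}: π^{-1}(V) = {q} ∉ τ ✗.
  V = {[r=t]}: π^{-1}(V) = {r, t} ∈ τ ✓.
  V = {[q], [r=t]}: π^{-1}(V) = {q, r, t} ∉ τ ✗.
  V = {[s]}: π^{-1}(V) = {s} ∉ τ ✗.
  V = {[q], [s]}: π^{-1}(V) = {q, s} ∉ τ ✗.
  V = {[r=t], [s]}: π^{-1}(V) = {r, s, t} ∉ τ ✗.
  V = {[q], [r=t], [s]}: π^{-1}(V) = {q, r, s, t} ∈ τ ✓.
Open sets in the quotient: τ_Q = {{}, {[r=t]}, {[q], [r=t], [s]}} (3 elements).


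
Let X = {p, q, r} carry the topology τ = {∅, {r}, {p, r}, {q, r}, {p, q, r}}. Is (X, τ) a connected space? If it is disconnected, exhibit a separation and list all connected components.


(X, τ) is connected.

Find clopen sets (U ∈ τ with X ∖ U ∈ τ):
  U = ∅, X ∖ U = {p, q, r} — both open, so U is clopen.
  U = {p, q, r}, X ∖ U = ∅ — both open, so U is clopen.
Only trivial clopens (∅ and X) exist, so (X, τ) is connected.
Compute connected components by grouping points that agree on all clopens:
  component: {p, q, r}


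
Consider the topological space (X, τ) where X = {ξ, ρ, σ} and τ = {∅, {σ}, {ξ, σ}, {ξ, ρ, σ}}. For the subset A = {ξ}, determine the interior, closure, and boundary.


int(A) = ∅, cl(A) = {ξ, ρ}, ∂A = {ξ, ρ}.

Closed sets in (X, τ) are complements of opens:
  closed(X, τ) = {∅, {ρ}, {ξ, ρ}, {ξ, ρ, σ}}.
int(A) = ⋃ {U ∈ τ : U ⊆ A}. Opens contained in A: ∅.
Taking the union of these: int(A) = ∅.
cl(A) = ⋂ {C closed : A ⊆ C}. Closed sets containing A: {ξ, ρ}, {ξ, ρ, σ}.
Intersecting these: cl(A) = {ξ, ρ}.
∂A = cl(A) ∖ int(A) = {ξ, ρ} ∖ ∅ = {ξ, ρ}.


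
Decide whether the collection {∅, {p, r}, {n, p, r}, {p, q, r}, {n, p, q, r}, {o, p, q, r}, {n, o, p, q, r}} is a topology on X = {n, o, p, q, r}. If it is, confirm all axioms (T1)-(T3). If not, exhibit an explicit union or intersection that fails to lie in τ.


τ IS a topology on X.

Axiom (T1): ∅ ∈ τ? Yes; X ∈ τ? Yes.
Axiom (T2/T3): check pairwise unions and intersections of members of τ.
All pairwise intersections and unions checked — each lies in τ. Therefore τ satisfies (T1), (T2), (T3): it IS a topology on X.


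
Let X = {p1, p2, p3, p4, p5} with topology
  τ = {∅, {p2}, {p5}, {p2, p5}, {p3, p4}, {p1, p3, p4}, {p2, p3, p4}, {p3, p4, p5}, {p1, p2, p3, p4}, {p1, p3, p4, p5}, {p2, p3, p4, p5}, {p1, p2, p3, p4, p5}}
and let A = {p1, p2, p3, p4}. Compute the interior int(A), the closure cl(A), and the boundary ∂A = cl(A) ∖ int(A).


int(A) = {p1, p2, p3, p4}, cl(A) = {p1, p2, p3, p4}, ∂A = ∅.

Closed sets in (X, τ) are complements of opens:
  closed(X, τ) = {∅, {p1}, {p2}, {p5}, {p1, p2}, {p1, p5}, {p2, p5}, {p1, p2, p5}, {p1, p3, p4}, {p1, p2, p3, p4}, {p1, p3, p4, p5}, {p1, p2, p3, p4, p5}}.
int(A) = ⋃ {U ∈ τ : U ⊆ A}. Opens contained in A: ∅, {p2}, {p3, p4}, {p1, p3, p4}, {p2, p3, p4}, {p1, p2, p3, p4}.
Taking the union of these: int(A) = {p1, p2, p3, p4}.
cl(A) = ⋂ {C closed : A ⊆ C}. Closed sets containing A: {p1, p2, p3, p4}, {p1, p2, p3, p4, p5}.
Intersecting these: cl(A) = {p1, p2, p3, p4}.
∂A = cl(A) ∖ int(A) = {p1, p2, p3, p4} ∖ {p1, p2, p3, p4} = ∅.


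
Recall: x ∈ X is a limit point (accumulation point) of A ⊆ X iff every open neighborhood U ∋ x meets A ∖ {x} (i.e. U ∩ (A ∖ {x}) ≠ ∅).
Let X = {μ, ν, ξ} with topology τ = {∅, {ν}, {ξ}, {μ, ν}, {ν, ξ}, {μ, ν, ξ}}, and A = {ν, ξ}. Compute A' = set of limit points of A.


A' = {μ}

For each x ∈ X, list the open sets U ∈ τ with x ∈ U, then check whether U ∩ (A ∖ {x}) ≠ ∅ for every such U.
  x = μ: opens ∋ x are {μ, ν}, {μ, ν, ξ}; each meets A ∖ {μ}, so x IS a limit point.
  x = ν: open {ν} ∋ x has {ν} ∩ (A ∖ {ν}) = ∅, so x is NOT a limit point.
  x = ξ: open {ξ} ∋ x has {ξ} ∩ (A ∖ {ξ}) = ∅, so x is NOT a limit point.
Collecting: A' = {μ}.


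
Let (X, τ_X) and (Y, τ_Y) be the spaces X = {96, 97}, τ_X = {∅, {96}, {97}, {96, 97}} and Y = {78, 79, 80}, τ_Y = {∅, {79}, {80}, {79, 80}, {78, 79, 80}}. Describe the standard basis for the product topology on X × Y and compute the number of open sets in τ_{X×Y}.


Basis B = {∅ × ∅, {96} × {79}, {96} × {80}, {97} × {79}, {97} × {80}, {96} × {79, 80}, {96, 97} × {79}, {96, 97} × {80}, {97} × {79, 80}, {96} × {78, 79, 80}, {97} × {78, 79, 80}, {96, 97} × {79, 80}, {96, 97} × {78, 79, 80}}; |τ_{X×Y}| = 25.

Enumerate products U × V with U ∈ τ_X, V ∈ τ_Y (deduplicated):
  ∅ × ∅ = {} (∅)
  {96} × {79} = {(96,79)}
  {96} × {80} = {(96,80)}
  {97} × {79} = {(97,79)}
  {97} × {80} = {(97,80)}
  {96} × {79, 80} = {(96,79), (96,80)}
  {96, 97} × {79} = {(96,79), (97,79)}
  {96, 97} × {80} = {(96,80), (97,80)}
  {97} × {79, 80} = {(97,79), (97,80)}
  {96} × {78, 79, 80} = {(96,78), (96,79), (96,80)}
  {97} × {78, 79, 80} = {(97,78), (97,79), (97,80)}
  {96, 97} × {79, 80} = {(96,79), (96,80), (97,79), (97,80)}
  {96, 97} × {78, 79, 80} = {(96,78), (96,79), (96,80), (97,78), (97,79), (97,80)}
These 13 distinct sets form the basis B.
Close under arbitrary unions to get τ_{X×Y}; counting gives |τ_{X×Y}| = 25.


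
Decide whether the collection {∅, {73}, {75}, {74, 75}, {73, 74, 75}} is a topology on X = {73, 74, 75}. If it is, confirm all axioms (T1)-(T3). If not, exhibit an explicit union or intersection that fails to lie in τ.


τ is NOT a topology on X.

Axiom (T1): ∅ ∈ τ? Yes; X ∈ τ? Yes.
Axiom (T2/T3): check pairwise unions and intersections of members of τ.
Counterexample for (T2): {73} ∪ {75} = {73, 75} ∉ τ. Therefore τ is NOT a topology.


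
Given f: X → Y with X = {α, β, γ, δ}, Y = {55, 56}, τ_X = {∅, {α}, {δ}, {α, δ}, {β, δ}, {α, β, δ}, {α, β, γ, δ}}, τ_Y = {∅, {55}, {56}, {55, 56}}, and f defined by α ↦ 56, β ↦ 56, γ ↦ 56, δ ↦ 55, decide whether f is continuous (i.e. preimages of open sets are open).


f is NOT continuous.

Compute f^{-1}(U) for each U ∈ τ_Y:
  U = ∅: f^{-1}(U) = ∅ ∈ τ_X ✓.
  U = {55}: f^{-1}(U) = {δ} ∈ τ_X ✓.
  U = {56}: f^{-1}(U) = {α, β, γ} ∉ τ_X ✗.
  U = {55, 56}: f^{-1}(U) = {α, β, γ, δ} ∈ τ_X ✓.
Found U = {56} with f^{-1}(U) = {α, β, γ} not in τ_X. Therefore f is NOT continuous.


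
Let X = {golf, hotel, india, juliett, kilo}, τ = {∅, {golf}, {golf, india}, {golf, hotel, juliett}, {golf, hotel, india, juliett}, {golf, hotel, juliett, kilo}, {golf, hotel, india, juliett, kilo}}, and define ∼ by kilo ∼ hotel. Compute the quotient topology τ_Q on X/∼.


X/∼ = {[golf], [hotel=kilo], [india], [juliett]}; |τ_Q| = 5.

Equivalence classes: [golf], [hotel=kilo], [india], [juliett].
Quotient map π: X → X/∼ sends golf ↦ [golf], hotel ↦ [hotel=kilo], india ↦ [india], juliett ↦ [juliett], kilo ↦ [hotel=kilo].
For each subset V ⊆ X/∼, compute π^{-1}(V) ⊆ X and check whether π^{-1}(V) ∈ τ. V is open in τ_Q iff π^{-1}(V) ∈ τ.
  V = {}: π^{-1}(V) = ∅ ∈ τ ✓.
  V = {[golf]}: π^{-1}(V) = {golf} ∈ τ ✓.
  V = {[hotel=kilo]}: π^{-1}(V) = {hotel, kilo} ∉ τ ✗.
  V = {[golf], [hotel=kilo]}: π^{-1}(V) = {golf, hotel, kilo} ∉ τ ✗.
  V = {[india]}: π^{-1}(V) = {india} ∉ τ ✗.
  V = {[golf], [india]}: π^{-1}(V) = {golf, india} ∈ τ ✓.
  V = {[hotel=kilo], [india]}: π^{-1}(V) = {hotel, india, kilo} ∉ τ ✗.
  V = {[golf], [hotel=kilo], [india]}: π^{-1}(V) = {golf, hotel, india, kilo} ∉ τ ✗.
  V = {[juliett]}: π^{-1}(V) = {juliett} ∉ τ ✗.
  V = {[golf], [juliett]}: π^{-1}(V) = {golf, juliett} ∉ τ ✗.
  V = {[hotel=kilo], [juliett]}: π^{-1}(V) = {hotel, juliett, kilo} ∉ τ ✗.
  V = {[golf], [hotel=kilo], [juliett]}: π^{-1}(V) = {golf, hotel, juliett, kilo} ∈ τ ✓.
  V = {[india], [juliett]}: π^{-1}(V) = {india, juliett} ∉ τ ✗.
  V = {[golf], [india], [juliett]}: π^{-1}(V) = {golf, india, juliett} ∉ τ ✗.
  V = {[hotel=kilo], [india], [juliett]}: π^{-1}(V) = {hotel, india, juliett, kilo} ∉ τ ✗.
  V = {[golf], [hotel=kilo], [india], [juliett]}: π^{-1}(V) = {golf, hotel, india, juliett, kilo} ∈ τ ✓.
Open sets in the quotient: τ_Q = {{}, {[golf]}, {[golf], [india]}, {[golf], [hotel=kilo], [juliett]}, {[golf], [hotel=kilo], [india], [juliett]}} (5 elements).
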